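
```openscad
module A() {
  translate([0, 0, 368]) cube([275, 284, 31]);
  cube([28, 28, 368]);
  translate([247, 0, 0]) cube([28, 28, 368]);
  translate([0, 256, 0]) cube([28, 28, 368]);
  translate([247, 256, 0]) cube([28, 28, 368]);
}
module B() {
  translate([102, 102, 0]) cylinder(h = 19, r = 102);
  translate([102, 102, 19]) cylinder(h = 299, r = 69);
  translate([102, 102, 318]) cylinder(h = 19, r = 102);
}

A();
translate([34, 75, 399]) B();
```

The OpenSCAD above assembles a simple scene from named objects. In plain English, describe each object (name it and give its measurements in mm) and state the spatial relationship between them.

A is a simple wooden stool: a rectangular seat 275 mm (x) by 284 mm (y), 31 mm thick, top face at z = 399 mm, on four square legs, each 28×28 mm in cross-section. The legs rest on z = 0, each flush with a corner of the seat.

B is a spool: two coaxial disc flanges of radius 102 mm and thickness 19 mm, joined by a core cylinder of radius 69 mm and height 299 mm. The lower flange rests on z = 0 and the three cylinders share a vertical axis.

The spool is on top of the stool.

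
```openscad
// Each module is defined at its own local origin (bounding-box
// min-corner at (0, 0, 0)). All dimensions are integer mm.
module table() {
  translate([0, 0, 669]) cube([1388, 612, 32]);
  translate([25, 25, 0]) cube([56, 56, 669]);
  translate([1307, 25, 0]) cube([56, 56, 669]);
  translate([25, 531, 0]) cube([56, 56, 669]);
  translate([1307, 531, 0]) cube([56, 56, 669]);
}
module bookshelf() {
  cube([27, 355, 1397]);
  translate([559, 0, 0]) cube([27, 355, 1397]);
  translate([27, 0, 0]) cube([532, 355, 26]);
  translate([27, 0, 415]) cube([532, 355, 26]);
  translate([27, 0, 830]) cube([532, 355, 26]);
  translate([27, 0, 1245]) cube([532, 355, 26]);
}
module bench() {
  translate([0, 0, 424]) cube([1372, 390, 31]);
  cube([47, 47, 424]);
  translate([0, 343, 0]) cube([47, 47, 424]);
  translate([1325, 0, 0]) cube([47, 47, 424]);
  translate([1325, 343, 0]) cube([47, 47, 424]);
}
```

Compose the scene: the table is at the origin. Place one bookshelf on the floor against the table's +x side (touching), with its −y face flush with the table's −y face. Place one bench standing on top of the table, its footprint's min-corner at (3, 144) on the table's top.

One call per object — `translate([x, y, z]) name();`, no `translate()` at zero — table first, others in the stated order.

table();
translate([1388, 0, 0]) bookshelf();
translate([3, 144, 701]) bench();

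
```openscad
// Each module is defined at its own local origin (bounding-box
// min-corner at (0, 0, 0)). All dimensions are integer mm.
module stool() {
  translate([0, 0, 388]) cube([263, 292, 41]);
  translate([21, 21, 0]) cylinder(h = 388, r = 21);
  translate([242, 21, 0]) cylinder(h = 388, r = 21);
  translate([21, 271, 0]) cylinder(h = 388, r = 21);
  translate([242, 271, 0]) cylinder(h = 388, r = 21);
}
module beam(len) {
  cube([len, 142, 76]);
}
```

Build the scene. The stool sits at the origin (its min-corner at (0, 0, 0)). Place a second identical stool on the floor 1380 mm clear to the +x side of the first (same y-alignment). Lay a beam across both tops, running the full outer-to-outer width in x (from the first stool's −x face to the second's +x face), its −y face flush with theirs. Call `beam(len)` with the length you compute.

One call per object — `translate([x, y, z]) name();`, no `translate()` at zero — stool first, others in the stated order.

stool();
translate([1643, 0, 0]) stool();
translate([0, 0, 429]) beam(1906);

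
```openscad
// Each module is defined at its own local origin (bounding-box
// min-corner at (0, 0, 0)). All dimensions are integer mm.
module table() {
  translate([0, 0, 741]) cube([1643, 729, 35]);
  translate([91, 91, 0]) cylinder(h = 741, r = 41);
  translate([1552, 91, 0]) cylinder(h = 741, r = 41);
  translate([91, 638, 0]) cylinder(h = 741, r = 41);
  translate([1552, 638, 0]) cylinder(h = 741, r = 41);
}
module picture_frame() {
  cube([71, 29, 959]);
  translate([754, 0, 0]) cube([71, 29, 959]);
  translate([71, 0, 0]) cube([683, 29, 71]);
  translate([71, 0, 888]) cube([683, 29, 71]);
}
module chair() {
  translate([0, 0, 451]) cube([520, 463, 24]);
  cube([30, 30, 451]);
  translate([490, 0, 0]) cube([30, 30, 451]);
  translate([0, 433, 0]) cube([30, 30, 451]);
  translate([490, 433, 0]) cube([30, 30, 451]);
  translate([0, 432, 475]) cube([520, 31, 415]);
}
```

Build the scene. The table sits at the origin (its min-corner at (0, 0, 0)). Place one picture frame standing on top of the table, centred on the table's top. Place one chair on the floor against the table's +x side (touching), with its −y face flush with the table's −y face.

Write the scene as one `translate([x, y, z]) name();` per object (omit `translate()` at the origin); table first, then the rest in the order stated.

table();
translate([409, 350, 776]) picture_frame();
translate([1643, 0, 0]) chair();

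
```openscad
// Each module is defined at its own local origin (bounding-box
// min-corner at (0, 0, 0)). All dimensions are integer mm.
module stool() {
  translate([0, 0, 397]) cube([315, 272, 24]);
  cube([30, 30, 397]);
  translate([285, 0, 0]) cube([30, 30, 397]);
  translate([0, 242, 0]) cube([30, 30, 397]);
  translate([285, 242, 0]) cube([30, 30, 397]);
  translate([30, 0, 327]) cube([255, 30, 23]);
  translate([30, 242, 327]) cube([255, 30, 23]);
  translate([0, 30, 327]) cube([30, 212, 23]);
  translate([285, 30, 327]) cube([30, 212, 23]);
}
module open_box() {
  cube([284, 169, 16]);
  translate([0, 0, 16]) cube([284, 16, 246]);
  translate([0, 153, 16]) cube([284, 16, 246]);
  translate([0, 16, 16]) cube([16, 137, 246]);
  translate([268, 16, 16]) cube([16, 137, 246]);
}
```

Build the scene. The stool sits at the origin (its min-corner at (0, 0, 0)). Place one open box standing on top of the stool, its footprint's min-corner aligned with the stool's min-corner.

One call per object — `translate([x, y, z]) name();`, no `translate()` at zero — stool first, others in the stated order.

stool();
translate([0, 0, 421]) open_box();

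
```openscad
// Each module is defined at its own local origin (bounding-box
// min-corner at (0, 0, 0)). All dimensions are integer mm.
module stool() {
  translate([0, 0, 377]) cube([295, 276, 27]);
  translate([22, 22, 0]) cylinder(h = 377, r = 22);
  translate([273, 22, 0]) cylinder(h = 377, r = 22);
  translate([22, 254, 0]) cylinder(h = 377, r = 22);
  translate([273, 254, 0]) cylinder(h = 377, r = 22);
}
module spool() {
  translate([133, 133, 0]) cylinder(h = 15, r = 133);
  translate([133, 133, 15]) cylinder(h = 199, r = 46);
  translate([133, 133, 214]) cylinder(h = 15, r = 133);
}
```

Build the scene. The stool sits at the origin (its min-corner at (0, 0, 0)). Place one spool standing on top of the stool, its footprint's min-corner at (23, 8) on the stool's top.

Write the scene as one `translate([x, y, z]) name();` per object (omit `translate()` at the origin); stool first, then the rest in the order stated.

stool();
translate([23, 8, 404]) spool();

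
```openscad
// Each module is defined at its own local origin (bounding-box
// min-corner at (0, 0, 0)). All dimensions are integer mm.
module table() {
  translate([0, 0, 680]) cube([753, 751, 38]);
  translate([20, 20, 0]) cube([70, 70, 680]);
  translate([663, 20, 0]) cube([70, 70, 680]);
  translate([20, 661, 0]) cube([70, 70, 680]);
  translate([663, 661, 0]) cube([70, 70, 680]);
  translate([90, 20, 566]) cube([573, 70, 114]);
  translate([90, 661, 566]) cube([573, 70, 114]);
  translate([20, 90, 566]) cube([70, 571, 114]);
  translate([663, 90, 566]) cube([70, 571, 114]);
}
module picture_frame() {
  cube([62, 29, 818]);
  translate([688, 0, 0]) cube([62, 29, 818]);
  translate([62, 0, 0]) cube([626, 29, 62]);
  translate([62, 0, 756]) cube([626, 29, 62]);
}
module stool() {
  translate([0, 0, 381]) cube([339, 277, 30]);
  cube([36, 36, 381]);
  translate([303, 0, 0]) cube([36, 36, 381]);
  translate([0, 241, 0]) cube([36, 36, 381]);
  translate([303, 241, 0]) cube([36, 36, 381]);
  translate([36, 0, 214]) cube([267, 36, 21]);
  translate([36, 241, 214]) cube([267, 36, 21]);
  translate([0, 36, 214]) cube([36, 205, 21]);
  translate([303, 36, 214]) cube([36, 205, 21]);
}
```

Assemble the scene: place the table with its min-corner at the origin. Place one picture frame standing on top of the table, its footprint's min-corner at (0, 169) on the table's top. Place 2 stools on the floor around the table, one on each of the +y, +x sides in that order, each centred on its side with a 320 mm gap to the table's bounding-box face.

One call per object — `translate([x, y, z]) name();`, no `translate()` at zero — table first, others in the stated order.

table();
translate([0, 169, 718]) picture_frame();
translate([207, 1071, 0]) stool();
translate([1073, 237, 0]) stool();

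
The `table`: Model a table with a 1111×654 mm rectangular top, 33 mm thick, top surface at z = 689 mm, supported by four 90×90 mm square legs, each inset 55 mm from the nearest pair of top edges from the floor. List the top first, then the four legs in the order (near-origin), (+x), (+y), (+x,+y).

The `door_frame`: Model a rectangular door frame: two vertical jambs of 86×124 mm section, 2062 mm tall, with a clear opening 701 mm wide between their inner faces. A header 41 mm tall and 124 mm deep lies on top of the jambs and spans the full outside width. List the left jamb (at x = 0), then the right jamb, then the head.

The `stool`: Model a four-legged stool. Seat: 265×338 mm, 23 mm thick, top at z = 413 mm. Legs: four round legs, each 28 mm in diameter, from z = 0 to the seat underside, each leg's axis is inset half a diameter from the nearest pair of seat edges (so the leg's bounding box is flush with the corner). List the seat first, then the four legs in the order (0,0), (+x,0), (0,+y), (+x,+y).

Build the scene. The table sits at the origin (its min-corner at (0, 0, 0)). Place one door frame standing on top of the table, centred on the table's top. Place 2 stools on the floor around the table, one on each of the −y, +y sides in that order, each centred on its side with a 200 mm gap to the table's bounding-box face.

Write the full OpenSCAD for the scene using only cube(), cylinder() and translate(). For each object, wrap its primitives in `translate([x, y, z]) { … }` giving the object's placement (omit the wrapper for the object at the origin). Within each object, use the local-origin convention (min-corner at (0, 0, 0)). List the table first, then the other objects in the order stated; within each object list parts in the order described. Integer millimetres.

translate([0, 0, 656]) cube([1111, 654, 33]);
translate([55, 55, 0]) cube([90, 90, 656]);
translate([966, 55, 0]) cube([90, 90, 656]);
translate([55, 509, 0]) cube([90, 90, 656]);
translate([966, 509, 0]) cube([90, 90, 656]);
translate([119, 265, 689]) {
  cube([86, 124, 2062]);
  translate([787, 0, 0]) cube([86, 124, 2062]);
  translate([0, 0, 2062]) cube([873, 124, 41]);
}
translate([423, -538, 0]) {
  translate([0, 0, 390]) cube([265, 338, 23]);
  translate([14, 14, 0]) cylinder(h = 390, r = 14);
  translate([251, 14, 0]) cylinder(h = 390, r = 14);
  translate([14, 324, 0]) cylinder(h = 390, r = 14);
  translate([251, 324, 0]) cylinder(h = 390, r = 14);
}
translate([423, 854, 0]) {
  translate([0, 0, 390]) cube([265, 338, 23]);
  translate([14, 14, 0]) cylinder(h = 390, r = 14);
  translate([251, 14, 0]) cylinder(h = 390, r = 14);
  translate([14, 324, 0]) cylinder(h = 390, r = 14);
  translate([251, 324, 0]) cylinder(h = 390, r = 14);
}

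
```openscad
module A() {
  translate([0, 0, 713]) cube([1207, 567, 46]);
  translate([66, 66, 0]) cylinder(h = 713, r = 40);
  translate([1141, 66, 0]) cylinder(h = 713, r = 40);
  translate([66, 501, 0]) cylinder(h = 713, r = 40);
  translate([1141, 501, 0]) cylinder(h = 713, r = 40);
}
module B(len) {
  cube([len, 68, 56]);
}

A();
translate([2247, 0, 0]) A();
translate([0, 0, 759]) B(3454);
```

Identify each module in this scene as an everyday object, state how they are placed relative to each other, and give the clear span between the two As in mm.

A is a table. B is a beam. A beam spans the tops of two tables. The clear span between the two tables is 1040 mm.

Second table starts at x = 2247; first ends at x = 1207; clear span = 2247 − 1207 = 1040 mm.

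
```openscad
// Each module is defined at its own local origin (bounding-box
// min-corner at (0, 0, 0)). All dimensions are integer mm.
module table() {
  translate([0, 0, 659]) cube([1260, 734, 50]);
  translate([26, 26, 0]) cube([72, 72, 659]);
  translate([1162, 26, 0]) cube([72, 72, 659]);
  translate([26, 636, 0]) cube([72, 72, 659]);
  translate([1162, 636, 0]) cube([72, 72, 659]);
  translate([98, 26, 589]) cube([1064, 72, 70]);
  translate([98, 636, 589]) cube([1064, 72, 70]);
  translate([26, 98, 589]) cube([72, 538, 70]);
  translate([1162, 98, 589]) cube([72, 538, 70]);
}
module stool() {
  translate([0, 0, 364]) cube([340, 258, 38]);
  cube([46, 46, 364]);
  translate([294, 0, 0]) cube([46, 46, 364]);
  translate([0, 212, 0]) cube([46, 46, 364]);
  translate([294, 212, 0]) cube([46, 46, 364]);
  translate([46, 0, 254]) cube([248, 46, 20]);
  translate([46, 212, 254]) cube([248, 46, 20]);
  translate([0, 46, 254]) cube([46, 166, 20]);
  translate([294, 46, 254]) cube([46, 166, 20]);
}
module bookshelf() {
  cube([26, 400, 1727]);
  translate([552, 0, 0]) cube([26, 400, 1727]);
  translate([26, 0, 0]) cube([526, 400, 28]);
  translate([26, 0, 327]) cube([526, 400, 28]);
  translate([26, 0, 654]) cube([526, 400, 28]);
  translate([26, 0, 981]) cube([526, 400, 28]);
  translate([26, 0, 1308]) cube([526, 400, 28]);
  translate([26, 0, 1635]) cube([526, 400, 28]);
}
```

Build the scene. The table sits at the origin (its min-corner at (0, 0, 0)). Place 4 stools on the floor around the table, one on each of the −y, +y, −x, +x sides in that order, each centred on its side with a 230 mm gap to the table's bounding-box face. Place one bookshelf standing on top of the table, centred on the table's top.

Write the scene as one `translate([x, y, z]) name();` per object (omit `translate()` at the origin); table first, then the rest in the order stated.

table();
translate([460, -488, 0]) stool();
translate([460, 964, 0]) stool();
translate([-570, 238, 0]) stool();
translate([1490, 238, 0]) stool();
translate([341, 167, 709]) bookshelf();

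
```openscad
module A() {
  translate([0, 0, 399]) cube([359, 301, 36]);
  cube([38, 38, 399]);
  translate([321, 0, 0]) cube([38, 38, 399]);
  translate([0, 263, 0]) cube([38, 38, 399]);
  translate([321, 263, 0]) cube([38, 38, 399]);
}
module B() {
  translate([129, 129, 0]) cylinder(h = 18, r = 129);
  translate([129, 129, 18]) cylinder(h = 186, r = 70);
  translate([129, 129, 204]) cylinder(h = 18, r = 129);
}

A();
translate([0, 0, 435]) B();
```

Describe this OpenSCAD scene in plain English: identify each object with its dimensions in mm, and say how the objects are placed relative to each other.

A is a simple wooden stool: a rectangular seat 359 mm (x) by 301 mm (y), 36 mm thick, top face at z = 435 mm, on four square legs, each 38×38 mm in cross-section. The legs rest on z = 0, each flush with a corner of the seat.

B is a spool: two coaxial disc flanges of radius 129 mm and thickness 18 mm, joined by a core cylinder of radius 70 mm and height 186 mm. The lower flange rests on z = 0 and the three cylinders share a vertical axis.

The spool is on top of the stool.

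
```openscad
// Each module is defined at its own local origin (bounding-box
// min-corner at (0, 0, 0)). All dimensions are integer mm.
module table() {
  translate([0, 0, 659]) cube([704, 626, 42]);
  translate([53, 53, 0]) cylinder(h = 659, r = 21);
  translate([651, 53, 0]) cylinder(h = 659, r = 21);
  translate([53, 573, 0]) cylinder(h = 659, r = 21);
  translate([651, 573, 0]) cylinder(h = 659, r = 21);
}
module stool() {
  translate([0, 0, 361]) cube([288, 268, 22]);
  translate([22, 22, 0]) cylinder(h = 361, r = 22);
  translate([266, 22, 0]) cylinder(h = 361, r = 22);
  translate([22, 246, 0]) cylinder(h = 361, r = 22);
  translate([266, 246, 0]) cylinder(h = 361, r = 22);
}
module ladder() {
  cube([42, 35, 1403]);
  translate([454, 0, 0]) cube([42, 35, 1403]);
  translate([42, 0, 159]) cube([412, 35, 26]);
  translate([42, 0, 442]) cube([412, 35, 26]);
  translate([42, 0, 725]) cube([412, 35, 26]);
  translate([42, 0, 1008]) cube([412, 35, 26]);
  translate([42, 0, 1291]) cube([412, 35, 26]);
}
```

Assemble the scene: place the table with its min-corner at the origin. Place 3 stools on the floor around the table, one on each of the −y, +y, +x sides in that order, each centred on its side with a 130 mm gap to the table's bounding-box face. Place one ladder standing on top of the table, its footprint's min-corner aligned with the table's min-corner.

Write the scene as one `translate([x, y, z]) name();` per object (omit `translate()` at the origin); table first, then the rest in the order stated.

table();
translate([208, -398, 0]) stool();
translate([208, 756, 0]) stool();
translate([834, 179, 0]) stool();
translate([0, 0, 701]) ladder();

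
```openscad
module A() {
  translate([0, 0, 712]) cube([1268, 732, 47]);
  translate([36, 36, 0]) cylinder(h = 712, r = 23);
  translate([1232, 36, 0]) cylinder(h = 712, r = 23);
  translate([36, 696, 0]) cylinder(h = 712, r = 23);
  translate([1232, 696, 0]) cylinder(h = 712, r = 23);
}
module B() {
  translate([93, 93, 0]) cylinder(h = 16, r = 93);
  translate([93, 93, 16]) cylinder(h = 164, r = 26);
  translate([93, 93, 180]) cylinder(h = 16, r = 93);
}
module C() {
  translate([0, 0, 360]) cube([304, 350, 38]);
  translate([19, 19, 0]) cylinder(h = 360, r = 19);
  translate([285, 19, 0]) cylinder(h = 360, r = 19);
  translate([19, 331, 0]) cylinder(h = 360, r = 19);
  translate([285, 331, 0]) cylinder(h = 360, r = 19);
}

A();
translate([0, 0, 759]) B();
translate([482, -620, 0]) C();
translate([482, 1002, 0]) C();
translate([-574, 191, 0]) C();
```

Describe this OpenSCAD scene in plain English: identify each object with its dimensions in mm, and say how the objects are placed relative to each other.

A is a rectangular dining table. The top is 1268×732×47 mm with its upper surface at z = 759 mm. It stands on four round legs of 46 mm diameter, each leg's bounding box inset 13 mm from the nearest pair of top edges, running from the floor to the underside of the top.

B is a spool: two coaxial disc flanges of radius 93 mm and thickness 16 mm, joined by a core cylinder of radius 26 mm and height 164 mm. The lower flange rests on z = 0 and the three cylinders share a vertical axis.

C is a simple wooden stool: a rectangular seat 304 mm (x) by 350 mm (y), 38 mm thick, top face at z = 398 mm, on four round legs, each 38 mm in diameter. The legs rest on z = 0, each leg's axis is inset half a diameter from the nearest pair of seat edges (so the leg's bounding box is flush with the corner).

The spool is on top of the table. Three stools sit around the table at the −y, +y, −x sides.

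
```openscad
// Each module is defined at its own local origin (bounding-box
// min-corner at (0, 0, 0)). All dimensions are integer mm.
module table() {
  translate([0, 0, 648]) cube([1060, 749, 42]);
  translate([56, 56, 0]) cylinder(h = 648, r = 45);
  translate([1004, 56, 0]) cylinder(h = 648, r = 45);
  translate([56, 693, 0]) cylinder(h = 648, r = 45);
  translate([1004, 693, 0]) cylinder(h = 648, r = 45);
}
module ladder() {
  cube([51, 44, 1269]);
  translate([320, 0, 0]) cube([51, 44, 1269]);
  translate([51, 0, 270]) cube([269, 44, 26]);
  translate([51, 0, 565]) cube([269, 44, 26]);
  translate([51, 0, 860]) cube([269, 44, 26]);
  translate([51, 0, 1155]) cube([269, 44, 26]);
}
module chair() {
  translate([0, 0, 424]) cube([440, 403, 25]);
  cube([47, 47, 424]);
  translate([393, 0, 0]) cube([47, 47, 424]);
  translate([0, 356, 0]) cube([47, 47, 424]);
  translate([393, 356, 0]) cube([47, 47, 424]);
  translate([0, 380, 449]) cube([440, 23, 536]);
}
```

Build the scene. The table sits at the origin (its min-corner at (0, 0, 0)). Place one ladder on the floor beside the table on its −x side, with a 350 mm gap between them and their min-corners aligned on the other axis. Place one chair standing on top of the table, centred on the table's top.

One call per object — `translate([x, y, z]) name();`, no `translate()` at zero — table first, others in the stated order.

table();
translate([-721, 0, 0]) ladder();
translate([310, 173, 690]) chair();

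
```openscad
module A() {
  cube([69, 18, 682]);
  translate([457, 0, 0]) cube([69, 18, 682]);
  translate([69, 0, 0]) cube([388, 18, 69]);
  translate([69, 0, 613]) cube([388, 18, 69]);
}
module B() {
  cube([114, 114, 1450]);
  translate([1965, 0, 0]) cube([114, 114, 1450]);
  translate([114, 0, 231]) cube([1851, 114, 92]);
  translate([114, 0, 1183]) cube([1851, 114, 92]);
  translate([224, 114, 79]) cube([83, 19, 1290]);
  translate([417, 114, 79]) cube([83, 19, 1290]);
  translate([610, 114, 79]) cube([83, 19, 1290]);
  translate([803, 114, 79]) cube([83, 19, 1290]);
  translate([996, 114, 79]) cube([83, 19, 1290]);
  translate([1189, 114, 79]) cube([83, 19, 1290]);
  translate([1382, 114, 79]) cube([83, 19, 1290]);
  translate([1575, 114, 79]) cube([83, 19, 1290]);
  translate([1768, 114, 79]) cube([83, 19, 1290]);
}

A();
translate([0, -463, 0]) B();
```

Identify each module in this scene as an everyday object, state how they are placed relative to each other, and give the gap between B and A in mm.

A is a picture frame. B is a fence section. The fence section is on the floor beside the picture frame on its −y side. The gap between the fence section and the picture frame is 330 mm.

The fence section's nearest face is 330 mm from the picture frame's −y face.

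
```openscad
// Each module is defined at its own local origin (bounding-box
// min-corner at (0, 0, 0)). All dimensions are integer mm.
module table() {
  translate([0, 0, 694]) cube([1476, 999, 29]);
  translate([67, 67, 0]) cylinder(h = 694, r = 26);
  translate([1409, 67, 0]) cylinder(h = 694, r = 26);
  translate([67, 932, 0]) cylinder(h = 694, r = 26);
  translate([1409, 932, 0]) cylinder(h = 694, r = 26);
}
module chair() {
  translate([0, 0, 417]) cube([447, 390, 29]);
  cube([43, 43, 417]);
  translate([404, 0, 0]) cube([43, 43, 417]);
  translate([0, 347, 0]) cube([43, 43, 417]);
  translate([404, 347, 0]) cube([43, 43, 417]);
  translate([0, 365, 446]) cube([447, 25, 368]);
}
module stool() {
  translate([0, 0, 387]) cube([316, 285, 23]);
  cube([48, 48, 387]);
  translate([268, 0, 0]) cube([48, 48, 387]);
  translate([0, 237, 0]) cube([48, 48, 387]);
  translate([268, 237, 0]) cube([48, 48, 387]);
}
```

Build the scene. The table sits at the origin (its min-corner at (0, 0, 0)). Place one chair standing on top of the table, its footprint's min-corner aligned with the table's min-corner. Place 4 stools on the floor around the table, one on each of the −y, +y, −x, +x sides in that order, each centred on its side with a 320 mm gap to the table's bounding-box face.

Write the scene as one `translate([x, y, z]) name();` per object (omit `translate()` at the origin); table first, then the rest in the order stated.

table();
translate([0, 0, 723]) chair();
translate([580, -605, 0]) stool();
translate([580, 1319, 0]) stool();
translate([-636, 357, 0]) stool();
translate([1796, 357, 0]) stool();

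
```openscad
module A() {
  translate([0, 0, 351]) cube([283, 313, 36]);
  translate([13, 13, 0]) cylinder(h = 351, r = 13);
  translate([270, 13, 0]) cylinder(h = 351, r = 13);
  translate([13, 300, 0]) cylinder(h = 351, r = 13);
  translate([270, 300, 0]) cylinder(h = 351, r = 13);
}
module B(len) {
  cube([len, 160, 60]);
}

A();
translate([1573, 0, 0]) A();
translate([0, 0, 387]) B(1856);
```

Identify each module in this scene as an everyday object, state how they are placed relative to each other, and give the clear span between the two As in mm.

Second stool starts at x = 1573; first ends at x = 283; clear span = 1573 − 283 = 1290 mm.

A is a stool. B is a beam. A beam spans the tops of two stools. The clear span between the two stools is 1290 mm.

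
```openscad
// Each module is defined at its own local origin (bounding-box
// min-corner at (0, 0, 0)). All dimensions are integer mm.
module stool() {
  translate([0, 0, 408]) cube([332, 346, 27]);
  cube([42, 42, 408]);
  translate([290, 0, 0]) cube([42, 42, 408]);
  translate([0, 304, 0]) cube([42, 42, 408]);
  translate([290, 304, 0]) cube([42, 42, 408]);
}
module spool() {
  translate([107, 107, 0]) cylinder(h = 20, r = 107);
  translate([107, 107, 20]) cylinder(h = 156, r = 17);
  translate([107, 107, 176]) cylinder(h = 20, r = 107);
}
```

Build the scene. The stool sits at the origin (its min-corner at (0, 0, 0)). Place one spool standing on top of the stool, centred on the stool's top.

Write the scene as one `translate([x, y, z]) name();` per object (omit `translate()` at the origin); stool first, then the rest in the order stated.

stool();
translate([59, 66, 435]) spool();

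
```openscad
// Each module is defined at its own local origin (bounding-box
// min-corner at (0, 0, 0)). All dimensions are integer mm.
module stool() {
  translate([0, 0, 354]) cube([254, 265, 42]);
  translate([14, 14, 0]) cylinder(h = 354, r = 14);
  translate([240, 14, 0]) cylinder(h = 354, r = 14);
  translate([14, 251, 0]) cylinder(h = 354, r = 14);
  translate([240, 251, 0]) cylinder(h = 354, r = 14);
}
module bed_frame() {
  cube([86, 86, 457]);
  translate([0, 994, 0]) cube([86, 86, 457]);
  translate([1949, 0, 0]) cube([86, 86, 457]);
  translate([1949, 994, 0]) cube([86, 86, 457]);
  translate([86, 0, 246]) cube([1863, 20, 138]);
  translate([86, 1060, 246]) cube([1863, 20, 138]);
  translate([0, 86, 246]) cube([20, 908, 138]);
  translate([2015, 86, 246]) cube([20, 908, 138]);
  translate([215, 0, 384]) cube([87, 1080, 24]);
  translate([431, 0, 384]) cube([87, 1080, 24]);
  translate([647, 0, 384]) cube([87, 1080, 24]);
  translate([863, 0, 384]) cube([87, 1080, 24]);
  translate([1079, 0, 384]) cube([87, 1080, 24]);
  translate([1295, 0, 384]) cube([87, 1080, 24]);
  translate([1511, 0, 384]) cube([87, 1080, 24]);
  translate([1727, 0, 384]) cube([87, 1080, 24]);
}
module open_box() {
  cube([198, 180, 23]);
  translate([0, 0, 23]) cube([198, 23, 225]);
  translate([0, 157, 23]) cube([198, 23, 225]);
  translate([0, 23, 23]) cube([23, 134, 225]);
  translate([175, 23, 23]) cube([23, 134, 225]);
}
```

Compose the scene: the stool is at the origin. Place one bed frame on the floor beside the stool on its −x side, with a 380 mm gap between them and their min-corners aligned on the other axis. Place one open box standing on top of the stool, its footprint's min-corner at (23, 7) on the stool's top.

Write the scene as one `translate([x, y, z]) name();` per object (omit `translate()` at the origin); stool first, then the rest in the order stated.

stool();
translate([-2415, 0, 0]) bed_frame();
translate([23, 7, 396]) open_box();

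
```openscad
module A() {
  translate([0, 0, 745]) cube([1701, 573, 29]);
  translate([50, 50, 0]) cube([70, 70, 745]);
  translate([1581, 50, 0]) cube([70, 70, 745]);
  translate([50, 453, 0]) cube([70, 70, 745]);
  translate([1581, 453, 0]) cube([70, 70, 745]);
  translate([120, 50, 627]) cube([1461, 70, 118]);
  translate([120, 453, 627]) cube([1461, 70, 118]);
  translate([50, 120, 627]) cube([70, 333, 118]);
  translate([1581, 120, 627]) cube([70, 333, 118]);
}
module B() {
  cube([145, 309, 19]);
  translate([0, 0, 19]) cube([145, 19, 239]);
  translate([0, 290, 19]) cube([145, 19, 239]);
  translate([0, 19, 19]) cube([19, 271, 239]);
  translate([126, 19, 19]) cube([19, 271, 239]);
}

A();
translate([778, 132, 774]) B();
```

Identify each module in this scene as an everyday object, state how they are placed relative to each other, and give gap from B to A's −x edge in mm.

A is a table. B is an open box. The open box is on top of the table, centred. The gap from the open box to the table's −x edge is 778 mm.

The open box's min-x is at 778; the table's min-x is 0; gap = 778 mm.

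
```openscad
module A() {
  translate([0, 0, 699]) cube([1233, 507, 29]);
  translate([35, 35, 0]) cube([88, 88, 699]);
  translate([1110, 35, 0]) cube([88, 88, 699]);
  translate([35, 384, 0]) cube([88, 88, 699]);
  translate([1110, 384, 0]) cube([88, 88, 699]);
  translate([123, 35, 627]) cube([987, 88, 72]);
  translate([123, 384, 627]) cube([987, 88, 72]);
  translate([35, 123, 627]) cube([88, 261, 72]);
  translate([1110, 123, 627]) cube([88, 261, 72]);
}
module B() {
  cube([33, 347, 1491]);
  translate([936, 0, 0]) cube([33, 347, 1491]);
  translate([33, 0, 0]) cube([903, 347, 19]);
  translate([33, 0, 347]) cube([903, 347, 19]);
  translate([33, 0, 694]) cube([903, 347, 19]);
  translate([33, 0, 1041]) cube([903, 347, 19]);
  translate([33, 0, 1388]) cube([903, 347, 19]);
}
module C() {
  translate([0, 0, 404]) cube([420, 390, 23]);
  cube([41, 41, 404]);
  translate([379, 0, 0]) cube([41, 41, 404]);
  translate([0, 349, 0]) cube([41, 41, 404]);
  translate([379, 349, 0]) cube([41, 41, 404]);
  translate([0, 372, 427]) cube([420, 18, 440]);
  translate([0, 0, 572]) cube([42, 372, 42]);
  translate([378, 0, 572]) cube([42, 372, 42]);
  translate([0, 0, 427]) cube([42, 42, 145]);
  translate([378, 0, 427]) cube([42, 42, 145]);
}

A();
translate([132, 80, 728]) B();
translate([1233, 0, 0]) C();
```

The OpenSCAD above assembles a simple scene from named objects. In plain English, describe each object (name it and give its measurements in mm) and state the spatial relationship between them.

A is a table: top 1233 mm (x) × 507 mm (y), 29 mm thick, upper face at z = 728 mm, on four 88×88 mm square legs, each inset 35 mm from the nearest pair of top edges, running from z = 0 to the bottom of the top. Four apron rails, 88 mm thick and 72 mm tall, run between adjacent legs with their top edges flush with the underside of the top and their outer faces flush with the legs' outer faces.

B is an open bookshelf. Two side panels, each 33 mm thick, 347 mm deep and 1491 mm tall, stand 969 mm apart (outside-to-outside). Between them sit 5 shelves, each 19 mm thick and 347 mm deep, spanning the full gap between the sides. The bottom shelf rests on the floor (its underside at z = 0) and the clear gap between one shelf's top and the next shelf's underside is 328 mm.

C is a chair: 420×390 mm seat, 23 mm thick, top at z = 427 mm, on four 41 mm square corner legs flush with the seat edges. A 18 mm thick backrest slab spans the full seat width, extending 440 mm above the seat top, its back face flush with the seat's +y edge. Two armrests of 42×42 mm section run along each side from the seat's front edge to the front of the backrest, top faces 187 mm above the seat top and outer faces flush with the seat's x-edges; a 42×42 mm post under the front of each armrest stands on the seat at the front corner.

The bookshelf is on top of the table, centred. The chair is against the table's +x side, with their −y faces flush.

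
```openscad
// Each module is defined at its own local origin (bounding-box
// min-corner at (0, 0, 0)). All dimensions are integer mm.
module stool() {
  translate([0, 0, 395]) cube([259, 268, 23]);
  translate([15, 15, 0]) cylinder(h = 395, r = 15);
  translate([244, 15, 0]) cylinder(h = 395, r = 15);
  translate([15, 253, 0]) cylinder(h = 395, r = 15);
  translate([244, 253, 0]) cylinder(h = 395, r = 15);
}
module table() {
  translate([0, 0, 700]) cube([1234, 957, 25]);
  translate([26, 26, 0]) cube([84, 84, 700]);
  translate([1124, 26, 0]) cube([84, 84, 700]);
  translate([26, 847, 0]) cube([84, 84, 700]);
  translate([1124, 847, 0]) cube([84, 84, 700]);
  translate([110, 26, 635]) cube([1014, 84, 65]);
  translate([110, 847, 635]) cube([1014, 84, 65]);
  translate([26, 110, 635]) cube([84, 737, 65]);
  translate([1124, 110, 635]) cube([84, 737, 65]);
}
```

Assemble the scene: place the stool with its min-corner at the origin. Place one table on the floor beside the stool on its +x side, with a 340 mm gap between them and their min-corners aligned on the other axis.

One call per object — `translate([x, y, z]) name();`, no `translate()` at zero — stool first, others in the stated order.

stool();
translate([599, 0, 0]) table();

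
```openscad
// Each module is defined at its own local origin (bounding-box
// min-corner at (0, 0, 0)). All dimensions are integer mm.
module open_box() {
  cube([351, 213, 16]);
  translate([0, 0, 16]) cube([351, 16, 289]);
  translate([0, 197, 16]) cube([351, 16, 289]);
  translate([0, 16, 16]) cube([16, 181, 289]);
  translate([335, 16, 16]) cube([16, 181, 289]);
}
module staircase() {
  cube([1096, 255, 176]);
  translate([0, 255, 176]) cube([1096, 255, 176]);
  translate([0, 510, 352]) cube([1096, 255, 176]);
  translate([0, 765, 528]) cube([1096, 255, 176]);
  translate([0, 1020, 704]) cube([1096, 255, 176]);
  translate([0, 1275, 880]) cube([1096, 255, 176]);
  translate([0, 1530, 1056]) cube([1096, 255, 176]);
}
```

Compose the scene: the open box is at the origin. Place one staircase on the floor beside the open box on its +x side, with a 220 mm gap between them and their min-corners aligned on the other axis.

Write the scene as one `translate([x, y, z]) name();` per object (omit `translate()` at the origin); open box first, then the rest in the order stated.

open_box();
translate([571, 0, 0]) staircase();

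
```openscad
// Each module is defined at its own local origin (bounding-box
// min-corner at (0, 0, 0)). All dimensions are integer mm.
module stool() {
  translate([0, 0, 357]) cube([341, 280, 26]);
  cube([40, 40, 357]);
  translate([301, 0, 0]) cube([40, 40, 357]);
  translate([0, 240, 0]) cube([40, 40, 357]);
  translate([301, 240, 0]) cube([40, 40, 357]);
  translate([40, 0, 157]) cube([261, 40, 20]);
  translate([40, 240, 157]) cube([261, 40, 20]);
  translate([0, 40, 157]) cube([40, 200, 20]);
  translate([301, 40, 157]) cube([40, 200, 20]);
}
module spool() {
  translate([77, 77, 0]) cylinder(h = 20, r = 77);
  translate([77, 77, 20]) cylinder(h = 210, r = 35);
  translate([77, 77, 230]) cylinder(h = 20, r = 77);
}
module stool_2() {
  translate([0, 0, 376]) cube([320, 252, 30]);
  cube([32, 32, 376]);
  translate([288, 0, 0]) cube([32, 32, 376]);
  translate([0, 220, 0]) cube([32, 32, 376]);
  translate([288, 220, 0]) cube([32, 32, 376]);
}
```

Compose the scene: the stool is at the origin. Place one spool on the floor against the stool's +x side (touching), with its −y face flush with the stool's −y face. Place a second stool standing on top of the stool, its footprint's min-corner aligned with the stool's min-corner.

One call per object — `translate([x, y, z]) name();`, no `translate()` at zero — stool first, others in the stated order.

stool();
translate([341, 0, 0]) spool();
translate([0, 0, 383]) stool_2();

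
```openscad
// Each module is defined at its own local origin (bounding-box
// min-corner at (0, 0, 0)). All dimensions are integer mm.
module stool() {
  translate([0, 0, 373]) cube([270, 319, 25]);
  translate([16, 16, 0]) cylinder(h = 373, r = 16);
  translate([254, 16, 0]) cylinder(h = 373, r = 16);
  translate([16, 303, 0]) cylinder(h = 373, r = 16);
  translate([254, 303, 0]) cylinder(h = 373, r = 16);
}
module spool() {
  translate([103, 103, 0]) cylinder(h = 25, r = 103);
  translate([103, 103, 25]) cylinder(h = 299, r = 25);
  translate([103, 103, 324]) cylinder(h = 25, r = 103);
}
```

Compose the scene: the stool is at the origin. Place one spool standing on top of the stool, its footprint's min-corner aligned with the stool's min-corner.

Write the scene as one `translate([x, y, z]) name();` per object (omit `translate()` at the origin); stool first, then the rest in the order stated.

stool();
translate([0, 0, 398]) spool();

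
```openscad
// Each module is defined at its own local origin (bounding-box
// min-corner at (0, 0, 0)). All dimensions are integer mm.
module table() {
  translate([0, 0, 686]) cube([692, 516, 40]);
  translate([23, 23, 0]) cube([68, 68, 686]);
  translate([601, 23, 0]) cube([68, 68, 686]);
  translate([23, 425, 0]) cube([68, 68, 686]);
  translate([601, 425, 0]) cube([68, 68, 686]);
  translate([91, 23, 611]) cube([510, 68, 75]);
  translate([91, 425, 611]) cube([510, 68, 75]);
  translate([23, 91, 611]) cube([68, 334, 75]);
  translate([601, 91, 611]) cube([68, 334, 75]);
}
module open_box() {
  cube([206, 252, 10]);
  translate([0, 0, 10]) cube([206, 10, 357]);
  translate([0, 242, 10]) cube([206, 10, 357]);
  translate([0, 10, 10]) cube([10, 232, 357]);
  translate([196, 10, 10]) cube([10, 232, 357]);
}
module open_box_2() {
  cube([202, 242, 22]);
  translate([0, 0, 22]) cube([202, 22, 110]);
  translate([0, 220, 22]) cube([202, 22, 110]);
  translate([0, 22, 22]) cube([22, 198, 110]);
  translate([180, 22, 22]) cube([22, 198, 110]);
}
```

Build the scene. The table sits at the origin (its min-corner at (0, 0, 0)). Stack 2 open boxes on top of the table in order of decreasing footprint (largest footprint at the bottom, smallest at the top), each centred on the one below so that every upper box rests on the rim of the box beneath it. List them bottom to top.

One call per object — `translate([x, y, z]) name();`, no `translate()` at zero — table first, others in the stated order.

table();
translate([243, 132, 726]) open_box();
translate([245, 137, 1093]) open_box_2();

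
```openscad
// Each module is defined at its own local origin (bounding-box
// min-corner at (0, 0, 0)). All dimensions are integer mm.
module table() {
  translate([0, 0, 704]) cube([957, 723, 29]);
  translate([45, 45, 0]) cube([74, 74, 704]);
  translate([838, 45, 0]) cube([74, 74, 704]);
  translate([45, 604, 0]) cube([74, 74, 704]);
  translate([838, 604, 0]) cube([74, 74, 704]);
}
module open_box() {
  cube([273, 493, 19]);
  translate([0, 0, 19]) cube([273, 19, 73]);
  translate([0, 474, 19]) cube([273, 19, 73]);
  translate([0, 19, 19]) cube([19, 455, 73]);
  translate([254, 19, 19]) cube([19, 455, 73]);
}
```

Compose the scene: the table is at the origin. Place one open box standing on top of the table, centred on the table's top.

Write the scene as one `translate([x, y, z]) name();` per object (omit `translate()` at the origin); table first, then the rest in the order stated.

table();
translate([342, 115, 733]) open_box();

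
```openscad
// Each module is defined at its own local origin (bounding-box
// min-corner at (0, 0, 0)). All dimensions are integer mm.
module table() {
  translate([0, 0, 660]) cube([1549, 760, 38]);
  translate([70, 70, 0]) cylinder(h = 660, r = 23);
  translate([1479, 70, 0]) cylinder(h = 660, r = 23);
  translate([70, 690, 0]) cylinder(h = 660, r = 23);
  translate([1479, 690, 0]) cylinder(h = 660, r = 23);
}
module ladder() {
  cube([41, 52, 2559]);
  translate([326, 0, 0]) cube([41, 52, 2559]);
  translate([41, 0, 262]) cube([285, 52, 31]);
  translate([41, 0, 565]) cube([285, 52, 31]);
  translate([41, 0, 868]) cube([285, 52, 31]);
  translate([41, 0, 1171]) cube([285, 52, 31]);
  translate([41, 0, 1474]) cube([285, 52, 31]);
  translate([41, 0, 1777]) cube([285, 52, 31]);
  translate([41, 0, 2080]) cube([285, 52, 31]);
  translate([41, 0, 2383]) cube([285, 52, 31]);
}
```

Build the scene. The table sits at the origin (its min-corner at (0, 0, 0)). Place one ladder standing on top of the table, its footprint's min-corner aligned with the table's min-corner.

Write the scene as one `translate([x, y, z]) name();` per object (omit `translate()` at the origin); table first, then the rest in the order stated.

table();
translate([0, 0, 698]) ladder();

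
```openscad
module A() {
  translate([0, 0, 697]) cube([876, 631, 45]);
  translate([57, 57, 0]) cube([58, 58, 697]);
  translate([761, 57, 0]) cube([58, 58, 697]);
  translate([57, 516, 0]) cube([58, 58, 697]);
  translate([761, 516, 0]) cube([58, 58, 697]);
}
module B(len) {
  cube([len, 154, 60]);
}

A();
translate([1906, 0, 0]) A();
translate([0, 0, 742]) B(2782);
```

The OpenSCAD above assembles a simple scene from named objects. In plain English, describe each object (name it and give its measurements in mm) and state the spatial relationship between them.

A is a table with a 876×631 mm rectangular top, 45 mm thick, top surface at z = 742 mm, supported by four 58×58 mm square legs, each inset 57 mm from the nearest pair of top edges, running from the floor.

B is a rectangular beam 2782 mm long (x), 154 mm deep (y), 60 mm thick (z).

The beam spans the tops of two tables placed 1030 mm apart, resting at z = 742 mm.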